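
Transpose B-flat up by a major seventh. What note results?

A seventh above B lands on the letter A.
A major seventh spans 11 semitones, so Bb moves to pitch class 9. On the letter A that is A.

A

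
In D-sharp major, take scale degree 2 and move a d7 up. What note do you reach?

Scale degree 2 of D# major is E#.
A diminished seventh (9 semitones) above E# lands on the letter D, giving D.

D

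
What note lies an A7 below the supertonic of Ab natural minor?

The supertonic of Ab natural minor is Bb.
An augmented seventh (12 semitones) below Bb lands on the letter C, giving Cbb.

Cbb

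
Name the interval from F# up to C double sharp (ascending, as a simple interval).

augmented fifth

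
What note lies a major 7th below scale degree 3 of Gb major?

Scale degree 3 of Gb major is Bb.
A major seventh (11 semitones) below Bb lands on the letter C, giving Cb.

Cb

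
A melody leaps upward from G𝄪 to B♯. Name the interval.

minor third

Counting letters G–A–B gives a third.
G##→B# = 3 semitones, 1 narrower than the major third (4), so minor.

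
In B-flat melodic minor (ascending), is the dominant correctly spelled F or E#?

Each scale degree takes a distinct letter name. Degree 5 of a scale on B must use the letter F.
F and E# are enharmonically the same pitch, but only F uses the letter F, so it is the correct spelling here.

F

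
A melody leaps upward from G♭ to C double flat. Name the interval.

diminished fourth

The letter names run G→C, a span of 3 letter steps, so the interval is some kind of fourth.
Gb to Cbb is 4 semitones. A perfect fourth is 5, so 4 makes it diminished.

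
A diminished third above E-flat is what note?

Gbb

A third above E lands on the letter G.
A diminished third spans 2 semitones, so Eb moves to pitch class 5. On the letter G that is Gbb.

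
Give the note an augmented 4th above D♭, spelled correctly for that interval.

D up a perfect fourth is G, so the target letter is G.
From Db, an augmented fourth is 6 semitones up: G.

G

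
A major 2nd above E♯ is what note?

E up a major second is F#, so the target letter is F.
From E#, a major second is 2 semitones up: F##.

F##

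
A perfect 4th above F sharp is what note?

F up a perfect fourth is Bb, so the target letter is B.
From F#, a perfect fourth is 5 semitones up: B.

B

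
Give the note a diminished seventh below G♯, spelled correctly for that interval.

A##

G down a major seventh is Ab, so the target letter is A.
From G#, a diminished seventh is 9 semitones down: A##.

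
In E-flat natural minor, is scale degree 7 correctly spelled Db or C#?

Each scale degree takes a distinct letter name. Degree 7 of a scale on E must use the letter D.
Db and C# are enharmonically the same pitch, but only Db uses the letter D, so it is the correct spelling here.

Db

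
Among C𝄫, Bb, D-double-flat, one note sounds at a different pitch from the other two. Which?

Dbb

In 12-tone equal temperament, enharmonic equivalents share a pitch class. Cbb is pitch class 10; Bb is pitch class 10; Dbb is pitch class 0.
Cbb and Bb share pitch class 10, while Dbb is pitch class 0.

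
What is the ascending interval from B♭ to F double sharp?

doubly augmented fifth

Counting letters B–C–D–E–F gives a fifth.
Bb→F## = 9 semitones, 2 wider than the perfect fifth (7), so doubly augmented.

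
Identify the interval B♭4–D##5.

doubly augmented third

The letter names run B→D, a span of 2 letter steps, so the interval is some kind of third.
Bb to D## is 6 semitones. A major third is 4, so 6 makes it doubly augmented.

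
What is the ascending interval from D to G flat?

The letter names run D→G, a span of 3 letter steps, so the interval is some kind of fourth.
D to Gb is 4 semitones. A perfect fourth is 5, so 4 makes it diminished.

diminished fourth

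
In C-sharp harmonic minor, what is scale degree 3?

Degree 3 takes the letter 2 steps above C, which is E.
In harmonic minor, degree 3 sits 3 semitones above the tonic. C# + 3 semitones is pitch class 4, spelled on E as E.

E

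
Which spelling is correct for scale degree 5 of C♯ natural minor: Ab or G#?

Each scale degree takes a distinct letter name. Degree 5 of a scale on C must use the letter G.
G# and Ab are enharmonically the same pitch, but only G# uses the letter G, so it is the correct spelling here.

G#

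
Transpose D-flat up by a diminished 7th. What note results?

Cbb

D up a major seventh is C#, so the target letter is C.
From Db, a diminished seventh is 9 semitones up: Cbb.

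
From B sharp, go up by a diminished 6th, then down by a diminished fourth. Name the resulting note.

A diminished sixth up from B# is G (letter G, 7 semitones up).
A diminished fourth down from G is D# (letter D, 4 semitones down).

D#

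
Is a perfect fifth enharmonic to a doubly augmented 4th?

Yes

A perfect fifth spans 7 semitones; a doubly augmented fourth spans 7.
They are enharmonically equivalent.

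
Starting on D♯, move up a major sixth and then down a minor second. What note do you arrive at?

A##

A major sixth up from D# is B# (letter B, 9 semitones up).
A minor second down from B# is A## (letter A, 1 semitone down).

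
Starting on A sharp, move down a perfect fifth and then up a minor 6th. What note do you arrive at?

A perfect fifth down from A# is D# (letter D, 7 semitones down).
A minor sixth up from D# is B (letter B, 8 semitones up).

B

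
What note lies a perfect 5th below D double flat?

A fifth below D lands on the letter G.
A perfect fifth spans 7 semitones, so Dbb moves to pitch class 5. On the letter G that is Gbb.

Gbb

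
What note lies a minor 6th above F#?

F up a major sixth is D, so the target letter is D.
From F#, a minor sixth is 8 semitones up: D.

D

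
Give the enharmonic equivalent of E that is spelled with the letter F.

Fb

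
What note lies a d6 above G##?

A sixth above G lands on the letter E.
A diminished sixth spans 7 semitones, so G## moves to pitch class 4. On the letter E that is E.

E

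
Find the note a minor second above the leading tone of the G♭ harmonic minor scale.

The leading tone of Gb harmonic minor is F.
A minor second (1 semitone) above F lands on the letter G, giving Gb.

Gb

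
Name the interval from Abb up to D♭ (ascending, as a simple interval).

augmented fourth

The letter names run A→D, a span of 3 letter steps, so the interval is some kind of fourth.
Abb to Db is 6 semitones. A perfect fourth is 5, so 6 makes it augmented.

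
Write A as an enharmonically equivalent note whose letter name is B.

Bbb

A is pitch class 9. The letter B alone is pitch class 11.
To reach pitch class 9 from B requires an offset of -2 semitones, i.e. double flat: Bbb.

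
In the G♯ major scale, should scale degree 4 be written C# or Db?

Each scale degree takes a distinct letter name. Degree 4 of a scale on G must use the letter C.
C# and Db are enharmonically the same pitch, but only C# uses the letter C, so it is the correct spelling here.

C#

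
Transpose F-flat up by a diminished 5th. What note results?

A fifth above F lands on the letter C.
A diminished fifth spans 6 semitones, so Fb moves to pitch class 10. On the letter C that is Cbb.

Cbb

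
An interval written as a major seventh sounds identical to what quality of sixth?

A major seventh spans 11 semitones.
A sixth spanning 11 semitones is doubly augmented (the major sixth is 9).

doubly augmented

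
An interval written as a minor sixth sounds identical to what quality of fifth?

augmented

A minor sixth spans 8 semitones.
A fifth spanning 8 semitones is augmented (the perfect fifth is 7).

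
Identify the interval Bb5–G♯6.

Counting letters B–C–D–E–F–G gives a sixth.
Bb→G# = 10 semitones, 1 wider than the major sixth (9), so augmented.

augmented sixth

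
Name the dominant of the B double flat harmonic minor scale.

Fb

Degree 5 takes the letter 4 steps above B, which is F.
In harmonic minor, degree 5 sits 7 semitones above the tonic. Bbb + 7 semitones is pitch class 4, spelled on F as Fb.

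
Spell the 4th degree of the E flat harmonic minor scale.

Ab

The Eb harmonic minor scale runs Eb F Gb Ab Bb Cb D.
Degree 4 is Ab.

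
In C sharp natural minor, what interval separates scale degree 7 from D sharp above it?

major third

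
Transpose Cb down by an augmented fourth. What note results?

Gbb

C down a perfect fourth is G, so the target letter is G.
From Cb, an augmented fourth is 6 semitones down: Gbb.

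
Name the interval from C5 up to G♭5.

diminished fifth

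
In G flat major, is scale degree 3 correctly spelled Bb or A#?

Bb

Each scale degree takes a distinct letter name. Degree 3 of a scale on G must use the letter B.
Bb and A# are enharmonically the same pitch, but only Bb uses the letter B, so it is the correct spelling here.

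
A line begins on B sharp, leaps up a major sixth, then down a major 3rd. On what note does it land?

A major sixth up from B# is G## (letter G, 9 semitones up).
A major third down from G## is E# (letter E, 4 semitones down).

E#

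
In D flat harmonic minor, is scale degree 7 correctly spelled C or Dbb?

Each scale degree takes a distinct letter name. Degree 7 of a scale on D must use the letter C.
C and Dbb are enharmonically the same pitch, but only C uses the letter C, so it is the correct spelling here.

C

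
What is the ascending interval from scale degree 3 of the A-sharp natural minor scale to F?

diminished fourth

Scale degree 3 of A# natural minor is C#.
C# up to F: letters C→F make it a fourth; 4 semitones makes it diminished.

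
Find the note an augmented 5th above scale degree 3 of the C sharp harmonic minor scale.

B#

Scale degree 3 of C# harmonic minor is E.
An augmented fifth (8 semitones) above E lands on the letter B, giving B#.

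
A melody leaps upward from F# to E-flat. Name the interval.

diminished seventh

The letter names run F→E, a span of 6 letter steps, so the interval is some kind of seventh.
F# to Eb is 9 semitones. A major seventh is 11, so 9 makes it diminished.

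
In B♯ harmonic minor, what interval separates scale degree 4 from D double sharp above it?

major seventh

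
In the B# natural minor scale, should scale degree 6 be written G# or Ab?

Each scale degree takes a distinct letter name. Degree 6 of a scale on B must use the letter G.
G# and Ab are enharmonically the same pitch, but only G# uses the letter G, so it is the correct spelling here.

G#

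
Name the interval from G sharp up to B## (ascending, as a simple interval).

augmented third

Counting letters G–A–B gives a third.
G#→B## = 5 semitones, 1 wider than the major third (4), so augmented.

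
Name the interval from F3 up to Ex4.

The letter names run F→E, a span of 6 letter steps, so the interval is some kind of seventh.
F to E## is 13 semitones. A major seventh is 11, so 13 makes it doubly augmented.

doubly augmented seventh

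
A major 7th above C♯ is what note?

B#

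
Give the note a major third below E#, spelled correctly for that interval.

C#

E down a major third is C, so the target letter is C.
From E#, a major third is 4 semitones down: C#.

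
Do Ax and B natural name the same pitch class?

A## = pitch class 11 and B = pitch class 11 — the same pitch class, so they are enharmonic equivalents.

Yes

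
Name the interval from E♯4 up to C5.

diminished sixth

Counting letters E–F–G–A–B–C gives a sixth.
E#→C = 7 semitones, 2 narrower than the major sixth (9), so diminished.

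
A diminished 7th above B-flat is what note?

Abb

A seventh above B lands on the letter A.
A diminished seventh spans 9 semitones, so Bb moves to pitch class 7. On the letter A that is Abb.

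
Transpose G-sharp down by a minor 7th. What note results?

A#

G down a major seventh is Ab, so the target letter is A.
From G#, a minor seventh is 10 semitones down: A#.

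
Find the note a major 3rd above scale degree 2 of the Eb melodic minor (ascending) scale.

A

Scale degree 2 of Eb melodic minor (ascending) is F.
A major third (4 semitones) above F lands on the letter A, giving A.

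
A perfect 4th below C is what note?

G

A fourth below C lands on the letter G.
A perfect fourth spans 5 semitones, so C moves to pitch class 7. On the letter G that is G.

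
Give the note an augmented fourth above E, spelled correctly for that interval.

A#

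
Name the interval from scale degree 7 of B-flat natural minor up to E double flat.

Scale degree 7 of Bb natural minor is Ab.
Ab up to Ebb: letters A→E make it a fifth; 6 semitones makes it diminished.

diminished fifth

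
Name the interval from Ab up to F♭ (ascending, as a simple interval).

minor sixth

Counting letters A–B–C–D–E–F gives a sixth.
Ab→Fb = 8 semitones, 1 narrower than the major sixth (9), so minor.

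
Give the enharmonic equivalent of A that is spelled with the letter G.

Plain G sits 2 semitones below A, so on the letter G the same pitch needs a double sharp: G##.

G##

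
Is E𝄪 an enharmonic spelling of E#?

Two spellings are enharmonically equivalent only if they share a pitch class.
Here E## → 6, E# → 5; 5 ≠ 6, so they are not.

No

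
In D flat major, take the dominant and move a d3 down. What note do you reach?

F#

The dominant of Db major is Ab.
A diminished third (2 semitones) below Ab lands on the letter F, giving F#.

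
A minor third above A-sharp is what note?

C#

A third above A lands on the letter C.
A minor third spans 3 semitones, so A# moves to pitch class 1. On the letter C that is C#.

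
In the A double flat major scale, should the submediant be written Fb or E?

Each scale degree takes a distinct letter name. Degree 6 of a scale on A must use the letter F.
Fb and E are enharmonically the same pitch, but only Fb uses the letter F, so it is the correct spelling here.

Fb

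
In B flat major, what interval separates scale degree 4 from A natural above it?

Scale degree 4 of Bb major is Eb.
Eb up to A: letters E→A make it a fourth; 6 semitones makes it augmented.

augmented fourth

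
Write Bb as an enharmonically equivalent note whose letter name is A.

A#

Bb is pitch class 10. The letter A alone is pitch class 9.
To reach pitch class 10 from A requires an offset of +1 semitone, i.e. sharp: A#.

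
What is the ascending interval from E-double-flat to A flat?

Counting letters E–F–G–A gives a fourth.
Ebb→Ab = 6 semitones, 1 wider than the perfect fourth (5), so augmented.

augmented fourth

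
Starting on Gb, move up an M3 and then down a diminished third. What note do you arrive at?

G#

A major third up from Gb is Bb (letter B, 4 semitones up).
A diminished third down from Bb is G# (letter G, 2 semitones down).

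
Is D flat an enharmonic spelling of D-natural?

Two spellings are enharmonically equivalent only if they share a pitch class.
Here Db → 1, D → 2; 1 ≠ 2, so they are not.

No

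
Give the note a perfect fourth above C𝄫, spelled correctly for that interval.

C up a perfect fourth is F, so the target letter is F.
From Cbb, a perfect fourth is 5 semitones up: Fbb.

Fbb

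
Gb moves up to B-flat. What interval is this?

major third

The letter names run G→B, a span of 2 letter steps, so the interval is some kind of third.
Gb to Bb is 4 semitones. A major third is 4, so 4 makes it major.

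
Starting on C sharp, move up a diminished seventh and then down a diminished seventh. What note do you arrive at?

A diminished seventh up from C# is Bb (letter B, 9 semitones up).
A diminished seventh down from Bb is C# (letter C, 9 semitones down).

C#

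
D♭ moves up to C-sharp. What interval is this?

augmented seventh

The letter names run D→C, a span of 6 letter steps, so the interval is some kind of seventh.
Db to C# is 12 semitones. A major seventh is 11, so 12 makes it augmented.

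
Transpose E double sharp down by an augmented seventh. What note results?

A seventh below E lands on the letter F.
An augmented seventh spans 12 semitones, so E## moves to pitch class 6. On the letter F that is F#.

F#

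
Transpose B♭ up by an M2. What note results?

A second above B lands on the letter C.
A major second spans 2 semitones, so Bb moves to pitch class 0. On the letter C that is C.

C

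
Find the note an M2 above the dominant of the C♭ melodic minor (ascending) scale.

Ab

The dominant of Cb melodic minor (ascending) is Gb.
A major second (2 semitones) above Gb lands on the letter A, giving Ab.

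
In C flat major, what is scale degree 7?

Bb

The Cb major scale runs Cb Db Eb Fb Gb Ab Bb.
Degree 7 is Bb.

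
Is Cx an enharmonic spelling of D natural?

C## is pitch class 2; D is pitch class 2.
All spellings map to pitch class 2, so they are enharmonically equivalent.

Yes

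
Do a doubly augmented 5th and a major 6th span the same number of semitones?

Yes

A doubly augmented fifth spans 9 semitones; a major sixth spans 9.
They are enharmonically equivalent.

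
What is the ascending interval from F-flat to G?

Counting letters F–G gives a second.
Fb→G = 3 semitones, 1 wider than the major second (2), so augmented.

augmented second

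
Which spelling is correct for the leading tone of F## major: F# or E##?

Each scale degree takes a distinct letter name. Degree 7 of a scale on F must use the letter E.
E## and F# are enharmonically the same pitch, but only E## uses the letter E, so it is the correct spelling here.

E##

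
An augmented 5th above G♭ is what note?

D

G up a perfect fifth is D, so the target letter is D.
From Gb, an augmented fifth is 8 semitones up: D.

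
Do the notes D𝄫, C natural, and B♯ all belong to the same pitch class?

Dbb = pitch class 0 and C = pitch class 0 and B# = pitch class 0 — the same pitch class, so they are enharmonic equivalents.

Yes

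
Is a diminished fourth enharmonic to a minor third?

A diminished fourth spans 4 semitones; a minor third spans 3.
The spans differ, so they are not enharmonic equivalents.

No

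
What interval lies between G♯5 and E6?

minor sixth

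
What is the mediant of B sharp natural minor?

Degree 3 takes the letter 2 steps above B, which is D.
In natural minor, degree 3 sits 3 semitones above the tonic. B# + 3 semitones is pitch class 3, spelled on D as D#.

D#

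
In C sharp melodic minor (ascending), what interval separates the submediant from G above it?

diminished seventh

The submediant of C# melodic minor (ascending) is A#.
A# up to G: letters A→G make it a seventh; 9 semitones makes it diminished.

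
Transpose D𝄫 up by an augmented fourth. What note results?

D up a perfect fourth is G, so the target letter is G.
From Dbb, an augmented fourth is 6 semitones up: Gb.

Gb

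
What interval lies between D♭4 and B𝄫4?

minor sixth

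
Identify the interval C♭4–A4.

augmented sixth

Counting letters C–D–E–F–G–A gives a sixth.
Cb→A = 10 semitones, 1 wider than the major sixth (9), so augmented.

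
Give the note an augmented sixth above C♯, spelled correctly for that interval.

A sixth above C lands on the letter A.
An augmented sixth spans 10 semitones, so C# moves to pitch class 11. On the letter A that is A##.

A##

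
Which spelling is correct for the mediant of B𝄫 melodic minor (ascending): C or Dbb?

Each scale degree takes a distinct letter name. Degree 3 of a scale on B must use the letter D.
Dbb and C are enharmonically the same pitch, but only Dbb uses the letter D, so it is the correct spelling here.

Dbb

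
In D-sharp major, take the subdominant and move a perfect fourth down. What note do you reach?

D#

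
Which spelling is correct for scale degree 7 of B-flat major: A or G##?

A

Each scale degree takes a distinct letter name. Degree 7 of a scale on B must use the letter A.
A and G## are enharmonically the same pitch, but only A uses the letter A, so it is the correct spelling here.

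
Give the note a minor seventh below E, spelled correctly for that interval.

F#

A seventh below E lands on the letter F.
A minor seventh spans 10 semitones, so E moves to pitch class 6. On the letter F that is F#.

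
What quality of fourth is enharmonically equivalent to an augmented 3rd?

perfect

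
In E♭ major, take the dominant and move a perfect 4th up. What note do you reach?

Eb

The dominant of Eb major is Bb.
A perfect fourth (5 semitones) above Bb lands on the letter E, giving Eb.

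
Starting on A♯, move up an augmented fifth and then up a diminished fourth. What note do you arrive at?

A#

An augmented fifth up from A# is E## (letter E, 8 semitones up).
A diminished fourth up from E## is A# (letter A, 4 semitones up).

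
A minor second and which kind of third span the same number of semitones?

doubly diminished

A minor second spans 1 semitone.
A third spanning 1 semitone is doubly diminished (the major third is 4).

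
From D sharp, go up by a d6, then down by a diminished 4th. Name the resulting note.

F#

A diminished sixth up from D# is Bb (letter B, 7 semitones up).
A diminished fourth down from Bb is F# (letter F, 4 semitones down).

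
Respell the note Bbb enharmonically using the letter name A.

Bbb is pitch class 9. The letter A alone is pitch class 9.
Pitch class 9 on A needs no accidental: A.

A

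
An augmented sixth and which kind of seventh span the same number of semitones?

An augmented sixth spans 10 semitones.
A seventh spanning 10 semitones is minor (the major seventh is 11).

minor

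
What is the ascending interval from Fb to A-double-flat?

minor third

Counting letters F–G–A gives a third.
Fb→Abb = 3 semitones, 1 narrower than the major third (4), so minor.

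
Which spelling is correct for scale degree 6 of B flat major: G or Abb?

G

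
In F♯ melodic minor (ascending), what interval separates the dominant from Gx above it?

augmented fifth

The dominant of F# melodic minor (ascending) is C#.
C# up to G##: letters C→G make it a fifth; 8 semitones makes it augmented.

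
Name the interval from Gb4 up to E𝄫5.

The letter names run G→E, a span of 5 letter steps, so the interval is some kind of sixth.
Gb to Ebb is 8 semitones. A major sixth is 9, so 8 makes it minor.

minor sixth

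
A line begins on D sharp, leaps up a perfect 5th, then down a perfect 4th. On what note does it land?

E#

A perfect fifth up from D# is A# (letter A, 7 semitones up).
A perfect fourth down from A# is E# (letter E, 5 semitones down).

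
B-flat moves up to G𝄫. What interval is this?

diminished sixth

Counting letters B–C–D–E–F–G gives a sixth.
Bb→Gbb = 7 semitones, 2 narrower than the major sixth (9), so diminished.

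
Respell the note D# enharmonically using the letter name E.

D# is pitch class 3. The letter E alone is pitch class 4.
To reach pitch class 3 from E requires an offset of -1 semitone, i.e. flat: Eb.

Eb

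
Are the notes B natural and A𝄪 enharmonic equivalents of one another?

Yes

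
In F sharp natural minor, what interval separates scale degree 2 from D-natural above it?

Scale degree 2 of F# natural minor is G#.
G# up to D: letters G→D make it a fifth; 6 semitones makes it diminished.

diminished fifth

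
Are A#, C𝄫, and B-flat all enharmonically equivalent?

Yes

A# = pitch class 10 and Cbb = pitch class 10 and Bb = pitch class 10 — the same pitch class, so they are enharmonic equivalents.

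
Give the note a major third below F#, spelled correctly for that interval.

F down a major third is Db, so the target letter is D.
From F#, a major third is 4 semitones down: D.

D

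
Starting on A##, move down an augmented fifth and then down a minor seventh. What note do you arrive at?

E#

An augmented fifth down from A## is D# (letter D, 8 semitones down).
A minor seventh down from D# is E# (letter E, 10 semitones down).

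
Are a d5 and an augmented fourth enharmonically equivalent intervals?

A diminished fifth spans 6 semitones; an augmented fourth spans 6.
They are enharmonically equivalent.

Yes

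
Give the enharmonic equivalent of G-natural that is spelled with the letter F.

F##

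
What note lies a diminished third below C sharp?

C down a major third is Ab, so the target letter is A.
From C#, a diminished third is 2 semitones down: A##.

A##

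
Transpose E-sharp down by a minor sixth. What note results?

A sixth below E lands on the letter G.
A minor sixth spans 8 semitones, so E# moves to pitch class 9. On the letter G that is G##.

G##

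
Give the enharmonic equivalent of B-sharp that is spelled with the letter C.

C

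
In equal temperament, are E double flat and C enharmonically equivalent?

No

Ebb is pitch class 2; C is pitch class 0.
The pitch classes differ (2 vs. 0), so they are not enharmonic equivalents.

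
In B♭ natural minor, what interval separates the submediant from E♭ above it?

major sixth

The submediant of Bb natural minor is Gb.
Gb up to Eb: letters G→E make it a sixth; 9 semitones makes it major.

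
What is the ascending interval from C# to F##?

Counting letters C–D–E–F gives a fourth.
C#→F## = 6 semitones, 1 wider than the perfect fourth (5), so augmented.

augmented fourth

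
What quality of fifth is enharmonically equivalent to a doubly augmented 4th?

perfect

A doubly augmented fourth spans 7 semitones.
A fifth spanning 7 semitones is perfect (the perfect fifth is 7).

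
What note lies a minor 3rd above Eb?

Gb

A third above E lands on the letter G.
A minor third spans 3 semitones, so Eb moves to pitch class 6. On the letter G that is Gb.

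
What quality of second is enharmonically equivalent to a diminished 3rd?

A diminished third spans 2 semitones.
A second spanning 2 semitones is major (the major second is 2).

major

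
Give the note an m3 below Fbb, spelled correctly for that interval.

Dbb

F down a major third is Db, so the target letter is D.
From Fbb, a minor third is 3 semitones down: Dbb.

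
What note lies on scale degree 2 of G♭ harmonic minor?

Ab

The Gb harmonic minor scale runs Gb Ab Bbb Cb Db Ebb F.
Degree 2 is Ab.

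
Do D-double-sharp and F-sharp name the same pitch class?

Two spellings are enharmonically equivalent only if they share a pitch class.
Here D## → 4, F# → 6; 4 ≠ 6, so they are not.

No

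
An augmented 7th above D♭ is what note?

A seventh above D lands on the letter C.
An augmented seventh spans 12 semitones, so Db moves to pitch class 1. On the letter C that is C#.

C#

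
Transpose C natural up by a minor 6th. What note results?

A sixth above C lands on the letter A.
A minor sixth spans 8 semitones, so C moves to pitch class 8. On the letter A that is Ab.

Ab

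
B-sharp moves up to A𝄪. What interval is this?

major seventh

The letter names run B→A, a span of 6 letter steps, so the interval is some kind of seventh.
B# to A## is 11 semitones. A major seventh is 11, so 11 makes it major.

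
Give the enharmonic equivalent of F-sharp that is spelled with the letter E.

E##

F# is pitch class 6. The letter E alone is pitch class 4.
To reach pitch class 6 from E requires an offset of +2 semitones, i.e. double sharp: E##.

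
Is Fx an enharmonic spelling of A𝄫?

F## = pitch class 7 and Abb = pitch class 7 — the same pitch class, so they are enharmonic equivalents.

Yes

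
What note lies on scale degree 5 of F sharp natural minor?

Degree 5 takes the letter 4 steps above F, which is C.
In natural minor, degree 5 sits 7 semitones above the tonic. F# + 7 semitones is pitch class 1, spelled on C as C#.

C#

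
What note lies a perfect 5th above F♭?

F up a perfect fifth is C, so the target letter is C.
From Fb, a perfect fifth is 7 semitones up: Cb.

Cb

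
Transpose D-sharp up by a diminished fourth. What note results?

A fourth above D lands on the letter G.
A diminished fourth spans 4 semitones, so D# moves to pitch class 7. On the letter G that is G.

G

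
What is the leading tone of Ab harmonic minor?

The Ab harmonic minor scale runs Ab Bb Cb Db Eb Fb G.
Degree 7 is G.

G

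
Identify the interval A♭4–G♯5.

augmented seventh

Counting letters A–B–C–D–E–F–G gives a seventh.
Ab→G# = 12 semitones, 1 wider than the major seventh (11), so augmented.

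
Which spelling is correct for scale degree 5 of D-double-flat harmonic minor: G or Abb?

Abb

Each scale degree takes a distinct letter name. Degree 5 of a scale on D must use the letter A.
Abb and G are enharmonically the same pitch, but only Abb uses the letter A, so it is the correct spelling here.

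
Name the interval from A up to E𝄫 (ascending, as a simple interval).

doubly diminished fifth

Counting letters A–B–C–D–E gives a fifth.
A→Ebb = 5 semitones, 2 narrower than the perfect fifth (7), so doubly diminished.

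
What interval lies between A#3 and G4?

diminished seventh

Counting letters A–B–C–D–E–F–G gives a seventh.
A#→G = 9 semitones, 2 narrower than the major seventh (11), so diminished.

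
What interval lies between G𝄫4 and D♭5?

Counting letters G–A–B–C–D gives a fifth.
Gbb→Db = 8 semitones, 1 wider than the perfect fifth (7), so augmented.

augmented fifth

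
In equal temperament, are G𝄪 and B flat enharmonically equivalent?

No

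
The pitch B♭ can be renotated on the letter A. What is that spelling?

A#

Plain A sits 1 semitone below Bb, so on the letter A the same pitch needs a sharp: A#.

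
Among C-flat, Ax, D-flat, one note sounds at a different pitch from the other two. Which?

Db

In 12-tone equal temperament, enharmonic equivalents share a pitch class. Cb is pitch class 11; A## is pitch class 11; Db is pitch class 1.
Cb and A## share pitch class 11, while Db is pitch class 1.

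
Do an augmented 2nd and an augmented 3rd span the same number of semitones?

No

An augmented second spans 3 semitones; an augmented third spans 5.
The spans differ, so they are not enharmonic equivalents.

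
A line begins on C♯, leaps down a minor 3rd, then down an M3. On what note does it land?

F#

A minor third down from C# is A# (letter A, 3 semitones down).
A major third down from A# is F# (letter F, 4 semitones down).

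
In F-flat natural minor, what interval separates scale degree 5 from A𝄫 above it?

Scale degree 5 of Fb natural minor is Cb.
Cb up to Abb: letters C→A make it a sixth; 8 semitones makes it minor.

minor sixth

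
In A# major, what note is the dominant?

E#

Degree 5 takes the letter 4 steps above A, which is E.
In major, degree 5 sits 7 semitones above the tonic. A# + 7 semitones is pitch class 5, spelled on E as E#.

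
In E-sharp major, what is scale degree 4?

Degree 4 takes the letter 3 steps above E, which is A.
In major, degree 4 sits 5 semitones above the tonic. E# + 5 semitones is pitch class 10, spelled on A as A#.

A#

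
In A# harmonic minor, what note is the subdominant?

D#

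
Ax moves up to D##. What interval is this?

Counting letters A–B–C–D gives a fourth.
A##→D## = 5 semitones, exactly the perfect fourth.

perfect fourth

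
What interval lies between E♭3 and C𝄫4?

diminished sixth

Counting letters E–F–G–A–B–C gives a sixth.
Eb→Cbb = 7 semitones, 2 narrower than the major sixth (9), so diminished.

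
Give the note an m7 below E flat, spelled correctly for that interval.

A seventh below E lands on the letter F.
A minor seventh spans 10 semitones, so Eb moves to pitch class 5. On the letter F that is F.

F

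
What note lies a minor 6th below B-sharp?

D##

A sixth below B lands on the letter D.
A minor sixth spans 8 semitones, so B# moves to pitch class 4. On the letter D that is D##.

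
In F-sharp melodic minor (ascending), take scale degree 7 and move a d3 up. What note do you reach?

Scale degree 7 of F# melodic minor (ascending) is E#.
A diminished third (2 semitones) above E# lands on the letter G, giving G.

G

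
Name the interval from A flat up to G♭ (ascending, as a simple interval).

The letter names run A→G, a span of 6 letter steps, so the interval is some kind of seventh.
Ab to Gb is 10 semitones. A major seventh is 11, so 10 makes it minor.

minor seventh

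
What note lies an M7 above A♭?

A up a major seventh is G#, so the target letter is G.
From Ab, a major seventh is 11 semitones up: G.

G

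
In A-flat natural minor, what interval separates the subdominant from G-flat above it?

perfect fourth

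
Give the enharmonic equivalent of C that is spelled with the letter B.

B#

Plain B sits 1 semitone below C, so on the letter B the same pitch needs a sharp: B#.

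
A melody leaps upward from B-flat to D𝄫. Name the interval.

diminished third

Counting letters B–C–D gives a third.
Bb→Dbb = 2 semitones, 2 narrower than the major third (4), so diminished.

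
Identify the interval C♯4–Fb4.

Counting letters C–D–E–F gives a fourth.
C#→Fb = 3 semitones, 2 narrower than the perfect fourth (5), so doubly diminished.

doubly diminished fourth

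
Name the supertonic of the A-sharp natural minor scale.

Degree 2 takes the letter 1 step above A, which is B.
In natural minor, degree 2 sits 2 semitones above the tonic. A# + 2 semitones is pitch class 0, spelled on B as B#.

B#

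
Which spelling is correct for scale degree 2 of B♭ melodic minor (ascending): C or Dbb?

Each scale degree takes a distinct letter name. Degree 2 of a scale on B must use the letter C.
C and Dbb are enharmonically the same pitch, but only C uses the letter C, so it is the correct spelling here.

C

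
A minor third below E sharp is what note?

C##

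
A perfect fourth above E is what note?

A fourth above E lands on the letter A.
A perfect fourth spans 5 semitones, so E moves to pitch class 9. On the letter A that is A.

A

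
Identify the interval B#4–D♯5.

Counting letters B–C–D gives a third.
B#→D# = 3 semitones, 1 narrower than the major third (4), so minor.

minor third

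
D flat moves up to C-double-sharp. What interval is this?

Counting letters D–E–F–G–A–B–C gives a seventh.
Db→C## = 13 semitones, 2 wider than the major seventh (11), so doubly augmented.

doubly augmented seventh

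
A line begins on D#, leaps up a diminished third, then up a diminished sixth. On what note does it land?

Dbb

A diminished third up from D# is F (letter F, 2 semitones up).
A diminished sixth up from F is Dbb (letter D, 7 semitones up).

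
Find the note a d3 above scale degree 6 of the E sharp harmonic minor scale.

Eb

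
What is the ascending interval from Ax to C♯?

The letter names run A→C, a span of 2 letter steps, so the interval is some kind of third.
A## to C# is 2 semitones. A major third is 4, so 2 makes it diminished.

diminished third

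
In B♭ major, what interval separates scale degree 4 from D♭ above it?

minor seventh

Scale degree 4 of Bb major is Eb.
Eb up to Db: letters E→D make it a seventh; 10 semitones makes it minor.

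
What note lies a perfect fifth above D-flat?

D up a perfect fifth is A, so the target letter is A.
From Db, a perfect fifth is 7 semitones up: Ab.

Ab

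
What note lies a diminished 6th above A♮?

Fb

A up a major sixth is F#, so the target letter is F.
From A, a diminished sixth is 7 semitones up: Fb.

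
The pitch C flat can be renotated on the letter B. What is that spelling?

B

Cb is pitch class 11. The letter B alone is pitch class 11.
Pitch class 11 on B needs no accidental: B.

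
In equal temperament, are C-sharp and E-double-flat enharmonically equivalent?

No

C# is pitch class 1; Ebb is pitch class 2.
The pitch classes differ (1 vs. 2), so they are not enharmonic equivalents.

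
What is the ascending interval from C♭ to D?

augmented second

The letter names run C→D, a span of 1 letter step, so the interval is some kind of second.
Cb to D is 3 semitones. A major second is 2, so 3 makes it augmented.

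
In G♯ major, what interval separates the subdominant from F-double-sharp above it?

The subdominant of G# major is C#.
C# up to F##: letters C→F make it a fourth; 6 semitones makes it augmented.

augmented fourth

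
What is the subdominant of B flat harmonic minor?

Eb

The Bb harmonic minor scale runs Bb C Db Eb F Gb A.
Degree 4 is Eb.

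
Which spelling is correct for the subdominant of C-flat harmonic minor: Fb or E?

Fb

Each scale degree takes a distinct letter name. Degree 4 of a scale on C must use the letter F.
Fb and E are enharmonically the same pitch, but only Fb uses the letter F, so it is the correct spelling here.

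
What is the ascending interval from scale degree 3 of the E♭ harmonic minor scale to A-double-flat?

Scale degree 3 of Eb harmonic minor is Gb.
Gb up to Abb: letters G→A make it a second; 1 semitone makes it minor.

minor second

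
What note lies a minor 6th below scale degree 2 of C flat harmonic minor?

F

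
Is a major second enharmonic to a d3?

Yes

A major second spans 2 semitones; a diminished third spans 2.
They are enharmonically equivalent.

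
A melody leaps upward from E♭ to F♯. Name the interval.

augmented second

Counting letters E–F gives a second.
Eb→F# = 3 semitones, 1 wider than the major second (2), so augmented.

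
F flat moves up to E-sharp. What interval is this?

Counting letters F–G–A–B–C–D–E gives a seventh.
Fb→E# = 13 semitones, 2 wider than the major seventh (11), so doubly augmented.

doubly augmented seventh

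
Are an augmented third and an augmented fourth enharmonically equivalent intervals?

No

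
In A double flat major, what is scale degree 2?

Degree 2 takes the letter 1 step above A, which is B.
In major, degree 2 sits 2 semitones above the tonic. Abb + 2 semitones is pitch class 9, spelled on B as Bbb.

Bbb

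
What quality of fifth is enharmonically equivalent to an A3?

doubly diminished

An augmented third spans 5 semitones.
A fifth spanning 5 semitones is doubly diminished (the perfect fifth is 7).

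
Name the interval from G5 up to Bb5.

Counting letters G–A–B gives a third.
G→Bb = 3 semitones, 1 narrower than the major third (4), so minor.

minor third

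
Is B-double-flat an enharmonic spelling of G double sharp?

Bbb = pitch class 9 and G## = pitch class 9 — the same pitch class, so they are enharmonic equivalents.

Yes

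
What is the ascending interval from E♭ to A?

augmented fourth

The letter names run E→A, a span of 3 letter steps, so the interval is some kind of fourth.
Eb to A is 6 semitones. A perfect fourth is 5, so 6 makes it augmented.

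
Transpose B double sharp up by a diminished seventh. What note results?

B up a major seventh is A#, so the target letter is A.
From B##, a diminished seventh is 9 semitones up: A#.

A#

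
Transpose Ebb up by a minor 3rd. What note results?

Gbb

A third above E lands on the letter G.
A minor third spans 3 semitones, so Ebb moves to pitch class 5. On the letter G that is Gbb.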